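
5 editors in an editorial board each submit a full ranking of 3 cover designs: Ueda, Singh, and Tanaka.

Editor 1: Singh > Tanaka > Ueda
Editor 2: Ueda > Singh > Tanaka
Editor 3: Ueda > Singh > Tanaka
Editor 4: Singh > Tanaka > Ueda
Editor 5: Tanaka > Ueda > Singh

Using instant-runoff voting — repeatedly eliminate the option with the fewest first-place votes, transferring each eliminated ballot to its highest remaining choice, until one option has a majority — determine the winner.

Round 1: Ueda 2, Singh 2, Tanaka 1. Tanaka has the fewest and is eliminated.
Round 2: Ueda 3, Singh 2. Ueda has a majority.

Ueda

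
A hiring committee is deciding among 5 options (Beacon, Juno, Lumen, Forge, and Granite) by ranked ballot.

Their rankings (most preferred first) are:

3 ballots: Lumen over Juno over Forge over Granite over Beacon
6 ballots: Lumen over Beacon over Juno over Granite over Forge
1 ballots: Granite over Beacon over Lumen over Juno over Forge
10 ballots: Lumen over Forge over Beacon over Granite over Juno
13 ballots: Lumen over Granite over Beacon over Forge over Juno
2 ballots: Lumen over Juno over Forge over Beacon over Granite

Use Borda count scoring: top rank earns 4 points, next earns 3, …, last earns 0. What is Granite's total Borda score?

Borda scores:
  Beacon: 3·0 + 6·3 + 3 + 10·2 + 13·2 + 2·1 = 69
  Juno: 3·3 + 6·2 + 1 + 10·0 + 13·0 + 2·3 = 28
  Lumen: 3·4 + 6·4 + 2 + 10·4 + 13·4 + 2·4 = 138
  Forge: 3·2 + 6·0 + 0 + 10·3 + 13·1 + 2·2 = 53
  Granite: 3·1 + 6·1 + 4 + 10·1 + 13·3 + 2·0 = 62

62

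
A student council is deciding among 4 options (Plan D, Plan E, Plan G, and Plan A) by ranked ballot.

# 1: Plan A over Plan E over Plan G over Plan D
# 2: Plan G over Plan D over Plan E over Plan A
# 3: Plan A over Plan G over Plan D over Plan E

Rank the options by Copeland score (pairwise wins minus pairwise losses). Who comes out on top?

Plan A

Pairwise results:
  Plan D vs Plan E: Plan D wins 2–1.
  Plan D vs Plan G: Plan G wins 3–0.
  Plan D vs Plan A: Plan A wins 2–1.
  Plan E vs Plan G: Plan G wins 2–1.
  Plan E vs Plan A: Plan A wins 2–1.
  Plan G vs Plan A: Plan A wins 2–1.
Copeland scores (wins − losses):
  Plan D: 1 − 2 = -1
  Plan E: 0 − 3 = -3
  Plan G: 2 − 1 = 1
  Plan A: 3 − 0 = 3
Plan A has the best Copeland score.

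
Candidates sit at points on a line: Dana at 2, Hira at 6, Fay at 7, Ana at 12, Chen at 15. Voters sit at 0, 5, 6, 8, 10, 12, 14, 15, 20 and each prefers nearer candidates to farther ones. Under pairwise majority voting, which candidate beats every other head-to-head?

Ana

With single-peaked preferences on a line, the Condorcet winner is the candidate closest to the median voter.
The median voter (position 10) is closest to Ana at 12.
Check: Ana vs Hira — voters closer to Ana: 5 of 9.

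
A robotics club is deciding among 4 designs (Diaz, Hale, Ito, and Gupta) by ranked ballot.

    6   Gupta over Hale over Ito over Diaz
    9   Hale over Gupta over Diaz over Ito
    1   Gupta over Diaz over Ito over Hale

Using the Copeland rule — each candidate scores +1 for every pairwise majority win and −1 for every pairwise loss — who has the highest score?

Hale

Pairwise results:
  Diaz vs Hale: Hale wins 15–1.
  Diaz vs Ito: Diaz wins 10–6.
  Diaz vs Gupta: Gupta wins 16–0.
  Hale vs Ito: Hale wins 15–1.
  Hale vs Gupta: Hale wins 9–7.
  Ito vs Gupta: Gupta wins 16–0.
Copeland scores (wins − losses):
  Diaz: 1 − 2 = -1
  Hale: 3 − 0 = 3
  Ito: 0 − 3 = -3
  Gupta: 2 − 1 = 1
Hale has the best Copeland score.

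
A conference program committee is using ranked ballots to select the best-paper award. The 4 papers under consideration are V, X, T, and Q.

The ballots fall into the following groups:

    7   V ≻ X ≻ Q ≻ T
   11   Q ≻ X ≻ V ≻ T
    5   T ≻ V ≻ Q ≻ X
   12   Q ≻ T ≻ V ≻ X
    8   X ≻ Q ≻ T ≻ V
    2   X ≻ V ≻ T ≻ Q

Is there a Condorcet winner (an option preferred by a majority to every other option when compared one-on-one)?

Yes

Head-to-head results (45 voters total):
V vs X: V wins 24–21.
V vs T: T wins 25–20.
V vs Q: Q wins 31–14.
X vs T: X wins 28–17.
X vs Q: Q wins 28–17.
T vs Q: Q wins 38–7.
Q beats each rival — V (31–14), X (28–17), T (38–7) — so Q is the Condorcet winner.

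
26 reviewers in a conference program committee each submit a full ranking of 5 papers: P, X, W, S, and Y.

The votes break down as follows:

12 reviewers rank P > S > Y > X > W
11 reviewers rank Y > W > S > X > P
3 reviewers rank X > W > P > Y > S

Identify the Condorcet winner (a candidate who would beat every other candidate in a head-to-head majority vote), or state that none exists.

Head-to-head results (26 voters total):
P vs X: X wins 14–12.
P vs W: W wins 14–12.
P vs S: P wins 15–11.
P vs Y: P wins 15–11.
X vs W: X wins 15–11.
X vs S: S wins 23–3.
X vs Y: Y wins 23–3.
W vs S: W wins 14–12.
W vs Y: Y wins 23–3.
S vs Y: Y wins 14–12.
No candidate beats all others: P beats S beats X beats P, a majority cycle.

No Condorcet winner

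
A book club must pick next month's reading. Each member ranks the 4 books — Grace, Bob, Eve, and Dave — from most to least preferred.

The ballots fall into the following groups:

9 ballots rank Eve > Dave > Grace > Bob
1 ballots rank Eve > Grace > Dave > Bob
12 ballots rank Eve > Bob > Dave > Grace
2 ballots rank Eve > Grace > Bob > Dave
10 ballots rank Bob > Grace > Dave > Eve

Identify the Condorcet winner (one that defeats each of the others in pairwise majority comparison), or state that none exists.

Eve

Head-to-head results (34 voters total):
Grace vs Bob: Bob wins 22–12.
Grace vs Eve: Eve wins 24–10.
Grace vs Dave: Dave wins 21–13.
Bob vs Eve: Eve wins 24–10.
Bob vs Dave: Bob wins 24–10.
Eve vs Dave: Eve wins 24–10.
Eve beats each rival — Grace (24–10), Bob (24–10), Dave (24–10) — so Eve is the Condorcet winner.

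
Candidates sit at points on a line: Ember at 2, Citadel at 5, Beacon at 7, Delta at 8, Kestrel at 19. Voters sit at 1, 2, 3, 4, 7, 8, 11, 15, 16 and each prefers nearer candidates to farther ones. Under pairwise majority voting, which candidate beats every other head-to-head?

Beacon

With single-peaked preferences on a line, the Condorcet winner is the candidate closest to the median voter.
The median voter (position 7) is closest to Beacon at 7.
Check: Beacon vs Citadel — voters closer to Beacon: 5 of 9.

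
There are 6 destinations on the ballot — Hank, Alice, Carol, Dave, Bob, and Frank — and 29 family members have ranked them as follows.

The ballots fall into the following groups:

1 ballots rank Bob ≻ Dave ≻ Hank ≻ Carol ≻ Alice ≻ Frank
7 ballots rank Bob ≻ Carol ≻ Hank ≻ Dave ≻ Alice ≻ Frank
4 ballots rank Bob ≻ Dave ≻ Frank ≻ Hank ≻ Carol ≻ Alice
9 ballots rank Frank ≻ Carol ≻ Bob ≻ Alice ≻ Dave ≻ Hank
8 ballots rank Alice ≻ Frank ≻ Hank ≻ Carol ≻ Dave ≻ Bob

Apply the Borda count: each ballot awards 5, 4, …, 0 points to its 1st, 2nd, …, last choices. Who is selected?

Frank

Borda scores:
  Hank: 3 + 7·3 + 4·2 + 9·0 + 8·3 = 56
  Alice: 1 + 7·1 + 4·0 + 9·2 + 8·5 = 66
  Carol: 2 + 7·4 + 4·1 + 9·4 + 8·2 = 86
  Dave: 4 + 7·2 + 4·4 + 9·1 + 8·1 = 51
  Bob: 5 + 7·5 + 4·5 + 9·3 + 8·0 = 87
  Frank: 0 + 7·0 + 4·3 + 9·5 + 8·4 = 89
Frank has the highest total.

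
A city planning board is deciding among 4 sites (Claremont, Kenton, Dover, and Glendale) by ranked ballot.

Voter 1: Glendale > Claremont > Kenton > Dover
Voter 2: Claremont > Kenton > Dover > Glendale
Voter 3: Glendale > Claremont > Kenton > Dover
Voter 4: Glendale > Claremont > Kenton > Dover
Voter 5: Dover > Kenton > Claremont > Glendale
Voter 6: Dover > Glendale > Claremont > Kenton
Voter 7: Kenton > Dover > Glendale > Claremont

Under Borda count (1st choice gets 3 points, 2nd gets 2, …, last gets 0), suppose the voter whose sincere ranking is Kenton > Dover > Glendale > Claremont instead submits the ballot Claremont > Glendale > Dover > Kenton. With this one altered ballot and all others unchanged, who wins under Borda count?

Claremont

Borda totals with the altered ballot: Claremont 14, Kenton 7, Dover 8, Glendale 13.
The switch changes the winner from Glendale to Claremont.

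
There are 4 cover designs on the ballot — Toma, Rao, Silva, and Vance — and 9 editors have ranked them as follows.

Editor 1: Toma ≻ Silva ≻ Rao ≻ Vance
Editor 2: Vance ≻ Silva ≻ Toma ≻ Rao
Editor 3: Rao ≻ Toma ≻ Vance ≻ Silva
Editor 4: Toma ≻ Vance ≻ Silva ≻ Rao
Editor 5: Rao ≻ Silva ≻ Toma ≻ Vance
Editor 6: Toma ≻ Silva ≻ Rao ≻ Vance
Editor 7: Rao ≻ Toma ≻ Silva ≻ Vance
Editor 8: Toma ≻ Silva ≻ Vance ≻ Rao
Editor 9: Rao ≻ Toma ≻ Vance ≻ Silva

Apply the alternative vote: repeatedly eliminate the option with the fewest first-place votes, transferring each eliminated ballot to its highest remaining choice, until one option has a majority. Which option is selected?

Toma

Round 1: Toma 4, Rao 4, Vance 1, Silva 0. Silva has the fewest and is eliminated.
Round 2: Toma 4, Rao 4, Vance 1. Vance has the fewest and is eliminated.
Round 3: Toma 5, Rao 4. Toma has a majority.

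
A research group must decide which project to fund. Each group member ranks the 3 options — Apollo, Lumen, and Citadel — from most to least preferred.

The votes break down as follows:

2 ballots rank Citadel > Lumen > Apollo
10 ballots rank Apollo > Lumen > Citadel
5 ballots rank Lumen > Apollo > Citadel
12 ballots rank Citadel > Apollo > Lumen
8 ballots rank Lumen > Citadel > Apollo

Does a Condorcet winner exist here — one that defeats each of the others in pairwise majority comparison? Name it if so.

There is no Condorcet winner

Head-to-head results (37 voters total):
Apollo vs Lumen: Apollo wins 22–15.
Apollo vs Citadel: Citadel wins 22–15.
Lumen vs Citadel: Lumen wins 23–14.
No candidate beats all others: Apollo beats Lumen beats Citadel beats Apollo, a majority cycle.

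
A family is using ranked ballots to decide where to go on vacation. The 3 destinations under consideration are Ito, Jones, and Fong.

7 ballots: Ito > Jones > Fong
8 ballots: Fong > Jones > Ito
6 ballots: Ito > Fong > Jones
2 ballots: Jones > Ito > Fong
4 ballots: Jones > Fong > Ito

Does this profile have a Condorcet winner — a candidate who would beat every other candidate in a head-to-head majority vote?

Head-to-head results (27 voters total):
Ito vs Jones: Jones wins 14–13.
Ito vs Fong: Ito wins 15–12.
Jones vs Fong: Fong wins 14–13.
No candidate beats all others: Ito beats Fong beats Jones beats Ito, a majority cycle.

No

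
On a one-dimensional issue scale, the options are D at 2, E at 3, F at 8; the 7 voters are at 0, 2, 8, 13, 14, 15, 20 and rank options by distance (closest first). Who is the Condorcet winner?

With single-peaked preferences on a line, the Condorcet winner is the candidate closest to the median voter.
The median voter (position 13) is closest to F at 8.
Check: F vs D — voters closer to F: 5 of 7.

F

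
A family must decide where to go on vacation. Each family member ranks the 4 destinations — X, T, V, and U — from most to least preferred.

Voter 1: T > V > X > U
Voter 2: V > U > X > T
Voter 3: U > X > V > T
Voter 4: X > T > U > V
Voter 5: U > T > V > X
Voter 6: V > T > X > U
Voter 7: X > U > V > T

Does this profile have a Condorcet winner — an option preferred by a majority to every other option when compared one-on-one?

No

Head-to-head results (7 voters total):
X vs T: X wins 4–3.
X vs V: V wins 4–3.
X vs U: X wins 4–3.
T vs V: V wins 4–3.
T vs U: U wins 4–3.
V vs U: U wins 4–3.
No candidate beats all others: X beats U beats V beats X, a majority cycle.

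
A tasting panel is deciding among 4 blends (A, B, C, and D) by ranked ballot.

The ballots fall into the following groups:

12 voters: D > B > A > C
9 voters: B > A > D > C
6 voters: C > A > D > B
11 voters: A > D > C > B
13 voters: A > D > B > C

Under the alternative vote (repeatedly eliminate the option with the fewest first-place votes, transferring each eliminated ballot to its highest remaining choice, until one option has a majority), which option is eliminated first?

Round 1: A 24, D 12, B 9, C 6. C has the fewest and is eliminated.
Round 2: A 30, D 12, B 9. A has a majority.

C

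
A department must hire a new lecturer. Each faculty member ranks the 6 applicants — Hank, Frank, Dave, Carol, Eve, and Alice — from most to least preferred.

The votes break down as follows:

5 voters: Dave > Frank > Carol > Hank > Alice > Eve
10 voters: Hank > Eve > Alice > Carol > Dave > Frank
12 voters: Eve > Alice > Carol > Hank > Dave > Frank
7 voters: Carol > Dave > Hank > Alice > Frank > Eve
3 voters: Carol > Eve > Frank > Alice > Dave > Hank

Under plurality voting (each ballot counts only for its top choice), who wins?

First-place vote totals:
  Hank: 10
  Frank: 0
  Dave: 5
  Carol: 10
  Eve: 12
  Alice: 0
Eve has the most first-place votes.

Eve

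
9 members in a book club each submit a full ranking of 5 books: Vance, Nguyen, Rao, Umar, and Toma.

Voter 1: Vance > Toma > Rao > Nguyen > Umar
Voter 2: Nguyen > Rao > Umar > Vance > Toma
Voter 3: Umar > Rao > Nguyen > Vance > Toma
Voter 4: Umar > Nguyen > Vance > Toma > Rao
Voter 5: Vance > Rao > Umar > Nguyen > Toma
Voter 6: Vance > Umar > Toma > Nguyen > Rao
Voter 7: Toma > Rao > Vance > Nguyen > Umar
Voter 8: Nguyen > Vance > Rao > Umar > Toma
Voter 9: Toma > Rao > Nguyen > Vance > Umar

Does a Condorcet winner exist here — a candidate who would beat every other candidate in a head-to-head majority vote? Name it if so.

No Condorcet winner

Head-to-head results (9 voters total):
Vance vs Nguyen: Nguyen wins 5–4.
Vance vs Rao: Vance wins 5–4.
Vance vs Umar: Vance wins 6–3.
Vance vs Toma: Vance wins 7–2.
Nguyen vs Rao: Rao wins 5–4.
Nguyen vs Umar: Nguyen wins 5–4.
Nguyen vs Toma: Nguyen wins 5–4.
Rao vs Umar: Rao wins 6–3.
Rao vs Toma: Toma wins 5–4.
Umar vs Toma: Umar wins 6–3.
No candidate beats all others: Vance beats Rao beats Nguyen beats Vance, a majority cycle.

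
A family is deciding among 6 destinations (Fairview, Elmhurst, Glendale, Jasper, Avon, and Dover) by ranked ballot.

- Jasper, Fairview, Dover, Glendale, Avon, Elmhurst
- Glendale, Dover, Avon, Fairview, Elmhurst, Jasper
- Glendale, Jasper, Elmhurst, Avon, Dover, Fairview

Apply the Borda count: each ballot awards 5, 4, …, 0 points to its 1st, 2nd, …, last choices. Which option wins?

Borda scores:
  Fairview: 4 + 2 + 0 = 6
  Elmhurst: 0 + 1 + 3 = 4
  Glendale: 2 + 5 + 5 = 12
  Jasper: 5 + 0 + 4 = 9
  Avon: 1 + 3 + 2 = 6
  Dover: 3 + 4 + 1 = 8
Glendale has the highest total.

Glendale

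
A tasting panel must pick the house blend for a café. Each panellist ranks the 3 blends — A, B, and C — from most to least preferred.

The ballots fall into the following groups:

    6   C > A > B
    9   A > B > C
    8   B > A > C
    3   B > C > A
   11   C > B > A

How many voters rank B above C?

20

Ballots ranking B above C: 9+8+3 = 20.
Ballots ranking C above B: 6+11 = 17.
So 20 of 37 voters prefer B to C.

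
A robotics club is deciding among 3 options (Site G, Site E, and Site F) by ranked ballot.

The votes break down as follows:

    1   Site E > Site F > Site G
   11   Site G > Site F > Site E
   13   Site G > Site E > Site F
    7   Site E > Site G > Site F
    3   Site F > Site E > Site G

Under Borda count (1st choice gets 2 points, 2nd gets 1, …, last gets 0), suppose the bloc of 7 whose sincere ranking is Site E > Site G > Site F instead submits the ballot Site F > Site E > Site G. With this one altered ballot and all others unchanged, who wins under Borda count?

Site G

Borda totals with the altered ballot: Site G 48, Site E 25, Site F 32.
The winner is unchanged: still Site G.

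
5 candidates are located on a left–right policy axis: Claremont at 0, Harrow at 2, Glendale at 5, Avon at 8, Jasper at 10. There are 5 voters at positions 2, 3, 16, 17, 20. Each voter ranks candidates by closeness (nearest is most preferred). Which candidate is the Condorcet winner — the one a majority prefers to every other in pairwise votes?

Jasper

With single-peaked preferences on a line, the Condorcet winner is the candidate closest to the median voter.
The median voter (position 16) is closest to Jasper at 10.
Check: Jasper vs Harrow — voters closer to Jasper: 3 of 5.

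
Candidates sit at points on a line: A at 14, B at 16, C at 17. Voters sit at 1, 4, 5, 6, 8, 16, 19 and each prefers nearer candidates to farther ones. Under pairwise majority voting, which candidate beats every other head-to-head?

A

With single-peaked preferences on a line, the Condorcet winner is the candidate closest to the median voter.
The median voter (position 6) is closest to A at 14.
Check: A vs C — voters closer to A: 5 of 7.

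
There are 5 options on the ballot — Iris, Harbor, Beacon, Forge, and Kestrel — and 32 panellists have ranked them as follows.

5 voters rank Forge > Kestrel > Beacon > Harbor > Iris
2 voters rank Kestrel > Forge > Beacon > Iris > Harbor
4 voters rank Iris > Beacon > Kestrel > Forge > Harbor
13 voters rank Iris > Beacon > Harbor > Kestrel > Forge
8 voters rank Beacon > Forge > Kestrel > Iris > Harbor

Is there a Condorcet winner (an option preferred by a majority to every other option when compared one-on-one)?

Head-to-head results (32 voters total):
Iris vs Harbor: Iris wins 27–5.
Iris vs Beacon: Iris wins 17–15.
Iris vs Forge: Iris wins 17–15.
Iris vs Kestrel: Iris wins 17–15.
Harbor vs Beacon: Beacon wins 32–0.
Harbor vs Forge: Forge wins 19–13.
Harbor vs Kestrel: Kestrel wins 19–13.
Beacon vs Forge: Beacon wins 25–7.
Beacon vs Kestrel: Beacon wins 25–7.
Forge vs Kestrel: Kestrel wins 19–13.
Iris beats each rival — Harbor (27–5), Beacon (17–15), Forge (17–15), Kestrel (17–15) — so Iris is the Condorcet winner.

Yes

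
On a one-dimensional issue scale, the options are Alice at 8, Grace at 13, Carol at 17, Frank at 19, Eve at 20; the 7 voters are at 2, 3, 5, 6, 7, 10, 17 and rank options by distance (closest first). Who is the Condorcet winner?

With single-peaked preferences on a line, the Condorcet winner is the candidate closest to the median voter.
The median voter (position 6) is closest to Alice at 8.
Check: Alice vs Frank — voters closer to Alice: 6 of 7.

Alice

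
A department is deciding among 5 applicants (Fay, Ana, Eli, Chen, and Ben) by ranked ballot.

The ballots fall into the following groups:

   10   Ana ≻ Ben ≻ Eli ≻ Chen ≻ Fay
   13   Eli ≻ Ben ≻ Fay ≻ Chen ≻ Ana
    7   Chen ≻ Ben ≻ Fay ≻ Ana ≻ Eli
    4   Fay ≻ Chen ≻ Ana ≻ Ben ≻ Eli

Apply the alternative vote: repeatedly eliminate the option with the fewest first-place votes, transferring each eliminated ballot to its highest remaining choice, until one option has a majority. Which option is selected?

Eli

Round 1: Eli 13, Ana 10, Chen 7, Fay 4, Ben 0. Ben has the fewest and is eliminated.
Round 2: Eli 13, Ana 10, Chen 7, Fay 4. Fay has the fewest and is eliminated.
Round 3: Eli 13, Chen 11, Ana 10. Ana has the fewest and is eliminated.
Round 4: Eli 23, Chen 11. Eli has a majority.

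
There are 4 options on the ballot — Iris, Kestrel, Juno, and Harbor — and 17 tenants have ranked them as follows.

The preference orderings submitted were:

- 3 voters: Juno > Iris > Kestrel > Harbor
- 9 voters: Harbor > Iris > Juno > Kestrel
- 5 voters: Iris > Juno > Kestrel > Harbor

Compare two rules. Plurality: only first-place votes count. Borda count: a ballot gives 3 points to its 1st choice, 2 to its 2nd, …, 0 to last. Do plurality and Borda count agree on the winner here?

No

Plurality first-place counts: Iris 5, Kestrel 0, Juno 3, Harbor 9 → Harbor.
Borda totals: Iris 39, Kestrel 8, Juno 28, Harbor 27 → Iris.
The two rules disagree: plurality picks Harbor, Borda picks Iris.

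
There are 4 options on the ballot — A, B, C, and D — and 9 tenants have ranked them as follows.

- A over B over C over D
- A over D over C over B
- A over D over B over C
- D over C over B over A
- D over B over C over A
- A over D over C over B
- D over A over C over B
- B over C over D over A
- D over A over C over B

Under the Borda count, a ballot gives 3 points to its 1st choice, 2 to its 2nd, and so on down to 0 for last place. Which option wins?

D

Borda scores:
  A: 3 + 3 + 3 + 0 + 0 + 3 + 2 + 0 + 2 = 16
  B: 2 + 0 + 1 + 1 + 2 + 0 + 0 + 3 + 0 = 9
  C: 1 + 1 + 0 + 2 + 1 + 1 + 1 + 2 + 1 = 10
  D: 0 + 2 + 2 + 3 + 3 + 2 + 3 + 1 + 3 = 19
D has the highest total.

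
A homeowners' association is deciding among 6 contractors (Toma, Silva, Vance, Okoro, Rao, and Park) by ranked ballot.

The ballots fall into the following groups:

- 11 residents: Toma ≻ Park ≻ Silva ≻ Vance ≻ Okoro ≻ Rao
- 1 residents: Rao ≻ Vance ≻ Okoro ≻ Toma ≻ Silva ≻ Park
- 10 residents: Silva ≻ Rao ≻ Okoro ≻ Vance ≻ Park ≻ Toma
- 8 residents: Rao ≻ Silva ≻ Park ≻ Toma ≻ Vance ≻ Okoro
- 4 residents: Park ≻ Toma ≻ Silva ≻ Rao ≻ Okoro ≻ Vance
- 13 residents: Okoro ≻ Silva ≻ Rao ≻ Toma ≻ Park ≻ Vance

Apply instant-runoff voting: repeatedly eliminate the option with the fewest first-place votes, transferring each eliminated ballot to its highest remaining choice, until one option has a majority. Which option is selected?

Round 1: Okoro 13, Toma 11, Silva 10, Rao 9, Park 4, Vance 0. Vance has the fewest and is eliminated.
Round 2: Okoro 13, Toma 11, Silva 10, Rao 9, Park 4. Park has the fewest and is eliminated.
Round 3: Toma 15, Okoro 13, Silva 10, Rao 9. Rao has the fewest and is eliminated.
Round 4: Silva 18, Toma 15, Okoro 14. Okoro has the fewest and is eliminated.
Round 5: Silva 31, Toma 16. Silva has a majority.

Silva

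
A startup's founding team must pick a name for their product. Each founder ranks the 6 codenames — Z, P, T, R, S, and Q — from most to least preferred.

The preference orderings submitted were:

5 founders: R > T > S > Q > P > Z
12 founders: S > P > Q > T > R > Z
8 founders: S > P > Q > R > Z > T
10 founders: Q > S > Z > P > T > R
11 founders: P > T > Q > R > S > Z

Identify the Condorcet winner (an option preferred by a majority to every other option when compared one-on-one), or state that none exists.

Head-to-head results (46 voters total):
Z vs P: P wins 36–10.
Z vs T: T wins 28–18.
Z vs R: R wins 36–10.
Z vs S: S wins 46–0.
Z vs Q: Q wins 46–0.
P vs T: P wins 41–5.
P vs R: P wins 41–5.
P vs S: S wins 35–11.
P vs Q: P wins 31–15.
T vs R: T wins 33–13.
T vs S: S wins 30–16.
T vs Q: Q wins 30–16.
R vs S: S wins 30–16.
R vs Q: Q wins 41–5.
S vs Q: S wins 25–21.
S beats each rival — Z (46–0), P (35–11), T (30–16), R (30–16), Q (25–21) — so S is the Condorcet winner.

S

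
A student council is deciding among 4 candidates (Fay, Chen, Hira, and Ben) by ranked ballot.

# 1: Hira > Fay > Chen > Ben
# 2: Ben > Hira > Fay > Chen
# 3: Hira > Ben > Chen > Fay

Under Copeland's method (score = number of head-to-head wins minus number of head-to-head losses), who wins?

Pairwise results:
  Fay vs Chen: Fay wins 2–1.
  Fay vs Hira: Hira wins 3–0.
  Fay vs Ben: Ben wins 2–1.
  Chen vs Hira: Hira wins 3–0.
  Chen vs Ben: Ben wins 2–1.
  Hira vs Ben: Hira wins 2–1.
Copeland scores (wins − losses):
  Fay: 1 − 2 = -1
  Chen: 0 − 3 = -3
  Hira: 3 − 0 = 3
  Ben: 2 − 1 = 1
Hira has the best Copeland score.

Hira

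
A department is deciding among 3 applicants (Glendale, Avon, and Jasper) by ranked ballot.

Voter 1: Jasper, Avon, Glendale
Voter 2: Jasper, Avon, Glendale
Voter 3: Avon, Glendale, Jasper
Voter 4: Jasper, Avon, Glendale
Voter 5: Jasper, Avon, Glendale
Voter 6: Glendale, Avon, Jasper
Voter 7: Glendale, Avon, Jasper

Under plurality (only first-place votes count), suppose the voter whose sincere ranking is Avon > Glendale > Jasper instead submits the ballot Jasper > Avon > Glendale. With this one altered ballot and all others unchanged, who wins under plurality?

Jasper

First-place totals with the altered ballot: Glendale 2, Avon 0, Jasper 5.
The winner is unchanged: still Jasper.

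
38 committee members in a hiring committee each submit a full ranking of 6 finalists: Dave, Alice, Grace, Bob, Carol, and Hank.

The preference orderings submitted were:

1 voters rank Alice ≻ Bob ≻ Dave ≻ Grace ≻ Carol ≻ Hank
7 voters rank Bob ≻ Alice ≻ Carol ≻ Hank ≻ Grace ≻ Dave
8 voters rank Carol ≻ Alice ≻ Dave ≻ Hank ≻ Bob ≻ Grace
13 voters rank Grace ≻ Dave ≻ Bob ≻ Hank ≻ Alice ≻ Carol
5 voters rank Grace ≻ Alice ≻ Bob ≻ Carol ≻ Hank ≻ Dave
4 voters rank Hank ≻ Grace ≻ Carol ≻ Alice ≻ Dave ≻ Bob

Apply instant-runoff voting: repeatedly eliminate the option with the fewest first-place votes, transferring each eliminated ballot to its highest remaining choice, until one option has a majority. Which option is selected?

Grace

Round 1: Grace 18, Carol 8, Bob 7, Hank 4, Alice 1, Dave 0. Dave has the fewest and is eliminated.
Round 2: Grace 18, Carol 8, Bob 7, Hank 4, Alice 1. Alice has the fewest and is eliminated.
Round 3: Grace 18, Bob 8, Carol 8, Hank 4. Hank has the fewest and is eliminated.
Round 4: Grace 22, Bob 8, Carol 8. Grace has a majority.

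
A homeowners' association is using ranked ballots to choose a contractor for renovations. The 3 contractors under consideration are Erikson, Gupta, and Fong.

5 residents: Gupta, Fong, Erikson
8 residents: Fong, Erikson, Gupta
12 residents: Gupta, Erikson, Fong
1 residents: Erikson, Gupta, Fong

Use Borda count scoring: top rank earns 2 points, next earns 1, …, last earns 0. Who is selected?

Gupta

Borda scores:
  Erikson: 5·0 + 8·1 + 12·1 + 2 = 22
  Gupta: 5·2 + 8·0 + 12·2 + 1 = 35
  Fong: 5·1 + 8·2 + 12·0 + 0 = 21
Gupta has the highest total.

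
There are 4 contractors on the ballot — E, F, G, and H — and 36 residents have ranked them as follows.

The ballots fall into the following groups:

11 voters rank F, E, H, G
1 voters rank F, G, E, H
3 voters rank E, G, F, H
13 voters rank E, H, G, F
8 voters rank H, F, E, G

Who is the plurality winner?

E

First-place vote totals:
  E: 16
  F: 12
  G: 0
  H: 8
E has the most first-place votes.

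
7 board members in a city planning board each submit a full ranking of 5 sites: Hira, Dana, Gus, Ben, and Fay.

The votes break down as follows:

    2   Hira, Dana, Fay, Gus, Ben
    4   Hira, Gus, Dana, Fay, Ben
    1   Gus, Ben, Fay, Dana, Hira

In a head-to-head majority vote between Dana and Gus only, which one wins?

Gus

Ballots ranking Dana above Gus: 2.
Ballots ranking Gus above Dana: 4+1 = 5.
Gus wins the head-to-head, 5–2.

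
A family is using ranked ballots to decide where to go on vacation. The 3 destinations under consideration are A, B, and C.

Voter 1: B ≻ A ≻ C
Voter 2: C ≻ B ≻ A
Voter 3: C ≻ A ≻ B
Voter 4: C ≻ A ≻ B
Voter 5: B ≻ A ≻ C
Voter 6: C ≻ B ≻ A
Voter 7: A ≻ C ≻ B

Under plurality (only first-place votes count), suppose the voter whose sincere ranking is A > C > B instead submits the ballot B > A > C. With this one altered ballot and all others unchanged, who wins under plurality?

First-place totals with the altered ballot: A 0, B 3, C 4.
The winner is unchanged: still C.

C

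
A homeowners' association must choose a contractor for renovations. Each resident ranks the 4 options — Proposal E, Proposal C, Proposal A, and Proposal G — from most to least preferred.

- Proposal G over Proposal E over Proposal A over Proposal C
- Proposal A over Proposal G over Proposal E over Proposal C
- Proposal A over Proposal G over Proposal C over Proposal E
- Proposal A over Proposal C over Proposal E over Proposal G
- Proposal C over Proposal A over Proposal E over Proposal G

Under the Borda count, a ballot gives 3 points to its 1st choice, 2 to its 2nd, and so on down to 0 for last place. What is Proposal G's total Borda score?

Borda scores:
  Proposal E: 2 + 1 + 0 + 1 + 1 = 5
  Proposal C: 0 + 0 + 1 + 2 + 3 = 6
  Proposal A: 1 + 3 + 3 + 3 + 2 = 12
  Proposal G: 3 + 2 + 2 + 0 + 0 = 7

7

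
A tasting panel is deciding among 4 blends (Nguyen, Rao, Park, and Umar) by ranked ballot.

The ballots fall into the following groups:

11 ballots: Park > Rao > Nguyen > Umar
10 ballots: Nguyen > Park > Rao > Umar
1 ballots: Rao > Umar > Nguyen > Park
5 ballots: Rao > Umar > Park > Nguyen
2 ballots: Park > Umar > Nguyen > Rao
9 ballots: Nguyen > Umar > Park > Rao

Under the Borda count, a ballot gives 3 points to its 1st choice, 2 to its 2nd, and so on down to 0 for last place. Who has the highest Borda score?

Borda scores:
  Nguyen: 11·1 + 10·3 + 1 + 5·0 + 2·1 + 9·3 = 71
  Rao: 11·2 + 10·1 + 3 + 5·3 + 2·0 + 9·0 = 50
  Park: 11·3 + 10·2 + 0 + 5·1 + 2·3 + 9·1 = 73
  Umar: 11·0 + 10·0 + 2 + 5·2 + 2·2 + 9·2 = 34
Park has the highest total.

Park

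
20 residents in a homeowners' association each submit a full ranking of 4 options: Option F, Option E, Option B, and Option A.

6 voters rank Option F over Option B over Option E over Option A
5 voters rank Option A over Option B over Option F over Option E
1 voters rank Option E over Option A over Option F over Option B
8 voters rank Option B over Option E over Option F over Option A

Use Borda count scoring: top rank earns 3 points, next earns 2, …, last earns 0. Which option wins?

Option B

Borda scores:
  Option F: 6·3 + 5·1 + 1 + 8·1 = 32
  Option E: 6·1 + 5·0 + 3 + 8·2 = 25
  Option B: 6·2 + 5·2 + 0 + 8·3 = 46
  Option A: 6·0 + 5·3 + 2 + 8·0 = 17
Option B has the highest total.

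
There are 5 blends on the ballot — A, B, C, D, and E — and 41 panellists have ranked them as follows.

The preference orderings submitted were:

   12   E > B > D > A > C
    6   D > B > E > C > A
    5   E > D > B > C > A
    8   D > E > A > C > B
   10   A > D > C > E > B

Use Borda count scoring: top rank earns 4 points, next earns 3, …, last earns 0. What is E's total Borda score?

114

Borda scores:
  A: 12·1 + 6·0 + 5·0 + 8·2 + 10·4 = 68
  B: 12·3 + 6·3 + 5·2 + 8·0 + 10·0 = 64
  C: 12·0 + 6·1 + 5·1 + 8·1 + 10·2 = 39
  D: 12·2 + 6·4 + 5·3 + 8·4 + 10·3 = 125
  E: 12·4 + 6·2 + 5·4 + 8·3 + 10·1 = 114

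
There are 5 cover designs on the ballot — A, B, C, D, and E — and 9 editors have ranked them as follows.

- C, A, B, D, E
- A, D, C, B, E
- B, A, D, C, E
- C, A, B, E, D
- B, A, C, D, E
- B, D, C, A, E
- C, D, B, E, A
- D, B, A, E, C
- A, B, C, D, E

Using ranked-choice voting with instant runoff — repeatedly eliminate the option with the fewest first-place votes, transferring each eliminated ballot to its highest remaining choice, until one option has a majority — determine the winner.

Round 1: B 3, C 3, A 2, D 1, E 0. E has the fewest and is eliminated.
Round 2: B 3, C 3, A 2, D 1. D has the fewest and is eliminated.
Round 3: B 4, C 3, A 2. A has the fewest and is eliminated.
Round 4: B 5, C 4. B has a majority.

B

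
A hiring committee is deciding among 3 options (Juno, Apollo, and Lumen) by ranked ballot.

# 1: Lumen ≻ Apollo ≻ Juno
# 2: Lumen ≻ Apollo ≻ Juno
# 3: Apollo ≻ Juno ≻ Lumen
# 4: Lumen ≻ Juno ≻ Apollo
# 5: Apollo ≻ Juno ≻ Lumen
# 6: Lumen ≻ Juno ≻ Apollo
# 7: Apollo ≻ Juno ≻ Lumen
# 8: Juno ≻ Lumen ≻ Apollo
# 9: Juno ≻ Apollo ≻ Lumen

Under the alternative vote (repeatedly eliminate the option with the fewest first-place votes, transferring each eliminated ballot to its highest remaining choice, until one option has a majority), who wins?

Lumen

Round 1: Lumen 4, Apollo 3, Juno 2. Juno has the fewest and is eliminated.
Round 2: Lumen 5, Apollo 4. Lumen has a majority.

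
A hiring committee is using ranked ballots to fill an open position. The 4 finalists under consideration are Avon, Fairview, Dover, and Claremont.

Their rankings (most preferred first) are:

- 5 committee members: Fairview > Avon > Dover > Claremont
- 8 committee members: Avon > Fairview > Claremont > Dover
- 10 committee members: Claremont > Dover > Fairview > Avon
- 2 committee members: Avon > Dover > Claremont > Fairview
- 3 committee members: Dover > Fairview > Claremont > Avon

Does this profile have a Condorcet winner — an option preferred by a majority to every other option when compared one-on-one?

Head-to-head results (28 voters total):
Avon vs Fairview: Fairview wins 18–10.
Avon vs Dover: Avon wins 15–13.
Avon vs Claremont: Avon wins 15–13.
Fairview vs Dover: Dover wins 15–13.
Fairview vs Claremont: Fairview wins 16–12.
Dover vs Claremont: Claremont wins 18–10.
No candidate beats all others: Avon beats Dover beats Fairview beats Avon, a majority cycle.

No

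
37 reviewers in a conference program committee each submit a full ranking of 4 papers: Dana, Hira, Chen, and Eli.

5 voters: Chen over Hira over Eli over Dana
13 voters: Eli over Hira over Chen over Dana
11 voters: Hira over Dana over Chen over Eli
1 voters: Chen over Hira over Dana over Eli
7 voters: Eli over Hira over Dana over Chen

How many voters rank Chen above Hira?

Ballots ranking Chen above Hira: 5+1 = 6.
Ballots ranking Hira above Chen: 13+11+7 = 31.
So 6 of 37 voters prefer Chen to Hira.

6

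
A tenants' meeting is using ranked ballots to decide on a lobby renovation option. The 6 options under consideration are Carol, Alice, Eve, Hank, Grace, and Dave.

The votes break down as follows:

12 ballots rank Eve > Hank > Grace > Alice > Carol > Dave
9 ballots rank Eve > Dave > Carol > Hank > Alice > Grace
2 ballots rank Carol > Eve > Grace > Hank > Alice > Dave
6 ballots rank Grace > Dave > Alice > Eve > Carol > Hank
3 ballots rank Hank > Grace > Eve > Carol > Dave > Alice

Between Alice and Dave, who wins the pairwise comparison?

Ballots ranking Alice above Dave: 12+2 = 14.
Ballots ranking Dave above Alice: 9+6+3 = 18.
Dave wins the head-to-head, 18–14.

Dave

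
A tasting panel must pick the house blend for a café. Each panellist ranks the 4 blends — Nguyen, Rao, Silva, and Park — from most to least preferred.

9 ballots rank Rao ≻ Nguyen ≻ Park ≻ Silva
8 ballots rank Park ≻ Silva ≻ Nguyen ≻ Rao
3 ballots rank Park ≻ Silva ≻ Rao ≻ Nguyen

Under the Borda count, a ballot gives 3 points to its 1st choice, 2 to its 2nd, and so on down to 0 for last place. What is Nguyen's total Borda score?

26

Borda scores:
  Nguyen: 9·2 + 8·1 + 3·0 = 26
  Rao: 9·3 + 8·0 + 3·1 = 30
  Silva: 9·0 + 8·2 + 3·2 = 22
  Park: 9·1 + 8·3 + 3·3 = 42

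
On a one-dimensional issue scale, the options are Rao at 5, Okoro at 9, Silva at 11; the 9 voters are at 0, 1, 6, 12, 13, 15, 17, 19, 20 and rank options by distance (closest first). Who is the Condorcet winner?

Silva

With single-peaked preferences on a line, the Condorcet winner is the candidate closest to the median voter.
The median voter (position 13) is closest to Silva at 11.
Check: Silva vs Rao — voters closer to Silva: 6 of 9.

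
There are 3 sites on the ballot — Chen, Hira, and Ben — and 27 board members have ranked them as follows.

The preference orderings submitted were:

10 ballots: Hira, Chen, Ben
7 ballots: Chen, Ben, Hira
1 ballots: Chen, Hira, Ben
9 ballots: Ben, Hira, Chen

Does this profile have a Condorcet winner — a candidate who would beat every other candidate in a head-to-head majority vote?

Head-to-head results (27 voters total):
Chen vs Hira: Hira wins 19–8.
Chen vs Ben: Chen wins 18–9.
Hira vs Ben: Ben wins 16–11.
No candidate beats all others: Chen beats Ben beats Hira beats Chen, a majority cycle.

No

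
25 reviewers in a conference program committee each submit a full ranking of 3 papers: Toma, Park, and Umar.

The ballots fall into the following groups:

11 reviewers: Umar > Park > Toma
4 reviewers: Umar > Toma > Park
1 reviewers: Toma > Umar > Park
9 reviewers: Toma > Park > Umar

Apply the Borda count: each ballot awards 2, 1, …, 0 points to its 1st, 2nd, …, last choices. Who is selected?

Umar

Borda scores:
  Toma: 11·0 + 4·1 + 2 + 9·2 = 24
  Park: 11·1 + 4·0 + 0 + 9·1 = 20
  Umar: 11·2 + 4·2 + 1 + 9·0 = 31
Umar has the highest total.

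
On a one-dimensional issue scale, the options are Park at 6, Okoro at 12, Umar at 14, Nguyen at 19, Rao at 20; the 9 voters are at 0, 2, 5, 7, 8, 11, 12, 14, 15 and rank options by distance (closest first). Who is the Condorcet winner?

Park

With single-peaked preferences on a line, the Condorcet winner is the candidate closest to the median voter.
The median voter (position 8) is closest to Park at 6.
Check: Park vs Nguyen — voters closer to Park: 7 of 9.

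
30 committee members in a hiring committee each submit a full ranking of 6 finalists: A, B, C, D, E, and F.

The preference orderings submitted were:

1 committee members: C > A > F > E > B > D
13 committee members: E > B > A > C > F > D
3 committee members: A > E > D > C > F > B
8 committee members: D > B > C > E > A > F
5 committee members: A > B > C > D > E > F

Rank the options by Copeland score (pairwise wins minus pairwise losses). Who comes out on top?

E

Pairwise results:
  A vs B: B wins 21–9.
  A vs C: A wins 21–9.
  A vs D: A wins 22–8.
  A vs E: E wins 21–9.
  A vs F: A wins 30–0.
  B vs C: B wins 26–4.
  B vs D: B wins 19–11.
  B vs E: E wins 17–13.
  B vs F: B wins 26–4.
  C vs D: C wins 19–11.
  C vs E: E wins 16–14.
  C vs F: C wins 30–0.
  D vs E: E wins 17–13.
  D vs F: D wins 16–14.
  E vs F: E wins 29–1.
Copeland scores (wins − losses):
  A: 3 − 2 = 1
  B: 4 − 1 = 3
  C: 2 − 3 = -1
  D: 1 − 4 = -3
  E: 5 − 0 = 5
  F: 0 − 5 = -5
E has the best Copeland score.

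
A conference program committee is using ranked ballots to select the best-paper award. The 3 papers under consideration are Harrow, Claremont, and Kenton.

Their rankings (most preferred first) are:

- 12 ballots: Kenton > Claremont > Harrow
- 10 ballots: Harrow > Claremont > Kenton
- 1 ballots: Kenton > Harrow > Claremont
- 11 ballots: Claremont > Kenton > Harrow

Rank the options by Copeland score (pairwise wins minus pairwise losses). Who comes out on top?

Pairwise results:
  Harrow vs Claremont: Claremont wins 23–11.
  Harrow vs Kenton: Kenton wins 24–10.
  Claremont vs Kenton: Claremont wins 21–13.
Copeland scores (wins − losses):
  Harrow: 0 − 2 = -2
  Claremont: 2 − 0 = 2
  Kenton: 1 − 1 = 0
Claremont has the best Copeland score.

Claremont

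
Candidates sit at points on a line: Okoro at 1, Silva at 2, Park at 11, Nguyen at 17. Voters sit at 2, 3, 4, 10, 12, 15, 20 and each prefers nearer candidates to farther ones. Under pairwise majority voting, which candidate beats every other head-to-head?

With single-peaked preferences on a line, the Condorcet winner is the candidate closest to the median voter.
The median voter (position 10) is closest to Park at 11.
Check: Park vs Nguyen — voters closer to Park: 5 of 7.

Park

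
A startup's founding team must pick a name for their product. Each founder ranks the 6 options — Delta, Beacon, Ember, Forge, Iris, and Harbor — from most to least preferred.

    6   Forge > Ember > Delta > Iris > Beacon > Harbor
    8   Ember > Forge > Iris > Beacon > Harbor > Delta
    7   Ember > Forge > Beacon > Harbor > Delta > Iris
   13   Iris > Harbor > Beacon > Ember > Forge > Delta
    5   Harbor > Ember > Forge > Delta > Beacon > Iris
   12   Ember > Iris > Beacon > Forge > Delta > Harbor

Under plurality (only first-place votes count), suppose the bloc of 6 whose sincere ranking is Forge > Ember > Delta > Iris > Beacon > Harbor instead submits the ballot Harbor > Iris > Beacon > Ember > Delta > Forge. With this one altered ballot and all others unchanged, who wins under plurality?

Ember

First-place totals with the altered ballot: Delta 0, Beacon 0, Ember 27, Forge 0, Iris 13, Harbor 11.
The winner is unchanged: still Ember.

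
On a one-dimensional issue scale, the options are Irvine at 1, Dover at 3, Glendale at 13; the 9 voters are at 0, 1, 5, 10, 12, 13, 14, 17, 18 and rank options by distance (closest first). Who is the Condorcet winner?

Glendale

With single-peaked preferences on a line, the Condorcet winner is the candidate closest to the median voter.
The median voter (position 12) is closest to Glendale at 13.
Check: Glendale vs Irvine — voters closer to Glendale: 6 of 9.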